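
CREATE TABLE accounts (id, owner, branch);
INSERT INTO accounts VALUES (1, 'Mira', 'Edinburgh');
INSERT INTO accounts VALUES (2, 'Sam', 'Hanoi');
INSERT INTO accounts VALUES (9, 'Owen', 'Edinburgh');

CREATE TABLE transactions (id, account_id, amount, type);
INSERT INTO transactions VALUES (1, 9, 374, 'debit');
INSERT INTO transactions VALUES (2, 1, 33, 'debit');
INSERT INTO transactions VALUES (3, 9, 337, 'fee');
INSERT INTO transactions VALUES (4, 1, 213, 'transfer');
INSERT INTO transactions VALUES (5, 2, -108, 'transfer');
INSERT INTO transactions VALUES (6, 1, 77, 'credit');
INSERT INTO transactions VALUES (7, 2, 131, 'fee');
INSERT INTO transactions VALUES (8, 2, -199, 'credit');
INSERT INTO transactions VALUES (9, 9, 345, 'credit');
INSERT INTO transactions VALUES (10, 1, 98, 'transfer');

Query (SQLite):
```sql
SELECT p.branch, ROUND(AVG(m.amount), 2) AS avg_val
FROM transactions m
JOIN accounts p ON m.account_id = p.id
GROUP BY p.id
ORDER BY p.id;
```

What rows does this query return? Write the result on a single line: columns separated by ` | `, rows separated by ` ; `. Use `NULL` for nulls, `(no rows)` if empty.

Edinburgh | 105.25 ; Hanoi | -58.67 ; Edinburgh | 352

Join each transactions row to its accounts via account_id.
Group joined rows by accounts.id; compute ROUND(AVG(m.amount), 2) per group.
  1: ids {2, 4, 6, 10} → ROUND(AVG(m.amount), 2)=105.25
  2: ids {5, 7, 8} → ROUND(AVG(m.amount), 2)=-58.67
  9: ids {1, 3, 9} → ROUND(AVG(m.amount), 2)=352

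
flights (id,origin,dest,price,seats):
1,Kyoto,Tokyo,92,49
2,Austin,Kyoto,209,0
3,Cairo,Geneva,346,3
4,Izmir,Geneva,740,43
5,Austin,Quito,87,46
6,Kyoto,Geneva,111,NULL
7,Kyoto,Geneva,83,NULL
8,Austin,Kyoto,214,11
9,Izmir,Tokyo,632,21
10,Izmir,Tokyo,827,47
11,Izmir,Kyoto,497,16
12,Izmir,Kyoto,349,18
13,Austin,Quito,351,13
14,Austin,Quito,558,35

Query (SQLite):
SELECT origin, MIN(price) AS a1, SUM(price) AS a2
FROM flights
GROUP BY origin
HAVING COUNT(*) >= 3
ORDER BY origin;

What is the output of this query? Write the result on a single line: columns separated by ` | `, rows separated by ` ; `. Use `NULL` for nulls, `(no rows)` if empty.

Austin | 87 | 1419 ; Izmir | 349 | 3045 ; Kyoto | 83 | 286

Group flights by origin.
Per group compute: MIN(price), SUM(price).
HAVING: drop groups with fewer than 3 rows.
  Austin: ids {2, 5, 8, 13, 14} → MIN(price)=87, SUM(price)=1419
  Cairo: ids {3} → MIN(price)=346, SUM(price)=346
  Izmir: ids {4, 9, 10, 11, 12} → MIN(price)=349, SUM(price)=3045
  Kyoto: ids {1, 6, 7} → MIN(price)=83, SUM(price)=286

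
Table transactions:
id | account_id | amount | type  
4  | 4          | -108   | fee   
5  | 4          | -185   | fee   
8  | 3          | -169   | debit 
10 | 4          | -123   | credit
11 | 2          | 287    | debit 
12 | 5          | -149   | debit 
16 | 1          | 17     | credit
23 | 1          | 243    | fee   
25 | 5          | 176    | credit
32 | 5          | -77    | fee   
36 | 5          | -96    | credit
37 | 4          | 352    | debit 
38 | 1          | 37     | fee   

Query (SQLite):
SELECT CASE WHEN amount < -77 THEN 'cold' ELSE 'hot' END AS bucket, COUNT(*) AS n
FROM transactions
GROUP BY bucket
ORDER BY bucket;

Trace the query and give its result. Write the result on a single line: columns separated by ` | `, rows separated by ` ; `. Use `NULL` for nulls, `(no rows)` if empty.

cold | 6 ; hot | 7

Bucket rows by amount < -77 → 'cold' else 'hot'; count each bucket.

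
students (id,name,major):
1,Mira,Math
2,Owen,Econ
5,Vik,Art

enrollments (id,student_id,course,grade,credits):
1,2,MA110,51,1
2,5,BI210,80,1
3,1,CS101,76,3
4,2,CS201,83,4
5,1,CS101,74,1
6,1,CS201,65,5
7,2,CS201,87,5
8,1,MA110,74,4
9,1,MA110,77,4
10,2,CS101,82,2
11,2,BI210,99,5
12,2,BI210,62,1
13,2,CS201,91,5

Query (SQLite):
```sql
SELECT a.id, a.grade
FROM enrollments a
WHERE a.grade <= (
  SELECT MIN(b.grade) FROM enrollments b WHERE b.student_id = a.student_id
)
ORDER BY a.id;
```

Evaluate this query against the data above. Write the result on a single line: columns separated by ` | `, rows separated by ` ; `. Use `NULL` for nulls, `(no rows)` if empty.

1 | 51 ; 2 | 80 ; 6 | 65

For each enrollments row a, compute MIN(grade) over rows sharing a.student_id.
Keep row a if a.grade <= that per-group MIN.
  student_id=1: MIN(grade) = 65
  student_id=2: MIN(grade) = 51
  student_id=5: MIN(grade) = 80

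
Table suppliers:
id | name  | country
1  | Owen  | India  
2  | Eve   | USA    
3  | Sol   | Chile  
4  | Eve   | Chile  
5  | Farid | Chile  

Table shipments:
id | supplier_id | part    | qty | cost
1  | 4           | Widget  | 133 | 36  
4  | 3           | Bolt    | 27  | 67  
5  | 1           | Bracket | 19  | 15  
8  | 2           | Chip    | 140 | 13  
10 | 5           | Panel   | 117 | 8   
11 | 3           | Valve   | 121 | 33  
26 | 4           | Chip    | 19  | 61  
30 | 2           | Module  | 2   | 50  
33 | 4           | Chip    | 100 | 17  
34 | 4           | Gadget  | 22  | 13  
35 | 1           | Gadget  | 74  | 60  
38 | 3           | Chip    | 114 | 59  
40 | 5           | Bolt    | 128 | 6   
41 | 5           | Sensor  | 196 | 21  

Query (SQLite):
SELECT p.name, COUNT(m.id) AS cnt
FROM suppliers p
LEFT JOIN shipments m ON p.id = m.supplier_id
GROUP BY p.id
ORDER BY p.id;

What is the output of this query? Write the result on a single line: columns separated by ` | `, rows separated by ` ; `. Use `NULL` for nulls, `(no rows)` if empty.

Owen | 2 ; Eve | 2 ; Sol | 3 ; Eve | 4 ; Farid | 3

LEFT JOIN keeps every suppliers row; unmatched ones get NULL for shipments columns.
Group by suppliers.id and compute COUNT(m.id). COUNT(col) of an all-NULL group is 0.
  1: ids {5, 35} → COUNT(m.id)=2
  2: ids {8, 30} → COUNT(m.id)=2
  3: ids {4, 11, 38} → COUNT(m.id)=3
  4: ids {1, 26, 33, 34} → COUNT(m.id)=4
  5: ids {10, 40, 41} → COUNT(m.id)=3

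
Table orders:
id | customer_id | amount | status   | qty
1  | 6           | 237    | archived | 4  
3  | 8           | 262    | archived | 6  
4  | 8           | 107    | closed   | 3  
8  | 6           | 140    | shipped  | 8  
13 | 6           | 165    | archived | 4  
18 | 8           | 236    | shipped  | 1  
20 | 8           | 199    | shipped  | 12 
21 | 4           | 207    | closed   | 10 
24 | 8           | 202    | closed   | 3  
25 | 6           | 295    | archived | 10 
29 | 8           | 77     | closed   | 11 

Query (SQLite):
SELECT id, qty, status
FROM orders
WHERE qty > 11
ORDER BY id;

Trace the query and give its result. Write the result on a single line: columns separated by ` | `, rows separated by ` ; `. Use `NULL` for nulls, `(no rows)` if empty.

20 | 12 | shipped

qty > 11: ids {20}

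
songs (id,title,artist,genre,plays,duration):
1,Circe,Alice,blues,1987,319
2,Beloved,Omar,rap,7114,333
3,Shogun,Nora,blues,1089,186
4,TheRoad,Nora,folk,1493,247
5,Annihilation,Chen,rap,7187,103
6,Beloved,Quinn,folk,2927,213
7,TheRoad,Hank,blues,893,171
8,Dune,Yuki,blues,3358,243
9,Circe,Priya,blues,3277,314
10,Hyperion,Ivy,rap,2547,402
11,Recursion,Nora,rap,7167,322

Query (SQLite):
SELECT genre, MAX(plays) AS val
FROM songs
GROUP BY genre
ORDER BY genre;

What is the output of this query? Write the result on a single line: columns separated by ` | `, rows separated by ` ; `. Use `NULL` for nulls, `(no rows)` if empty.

blues | 3358 ; folk | 2927 ; rap | 7187

Partition songs by genre; compute MAX(plays) within each group.
  blues: ids {1, 3, 7, 8, 9} → MAX(plays)=3358
  folk: ids {4, 6} → MAX(plays)=2927
  rap: ids {2, 5, 10, 11} → MAX(plays)=7187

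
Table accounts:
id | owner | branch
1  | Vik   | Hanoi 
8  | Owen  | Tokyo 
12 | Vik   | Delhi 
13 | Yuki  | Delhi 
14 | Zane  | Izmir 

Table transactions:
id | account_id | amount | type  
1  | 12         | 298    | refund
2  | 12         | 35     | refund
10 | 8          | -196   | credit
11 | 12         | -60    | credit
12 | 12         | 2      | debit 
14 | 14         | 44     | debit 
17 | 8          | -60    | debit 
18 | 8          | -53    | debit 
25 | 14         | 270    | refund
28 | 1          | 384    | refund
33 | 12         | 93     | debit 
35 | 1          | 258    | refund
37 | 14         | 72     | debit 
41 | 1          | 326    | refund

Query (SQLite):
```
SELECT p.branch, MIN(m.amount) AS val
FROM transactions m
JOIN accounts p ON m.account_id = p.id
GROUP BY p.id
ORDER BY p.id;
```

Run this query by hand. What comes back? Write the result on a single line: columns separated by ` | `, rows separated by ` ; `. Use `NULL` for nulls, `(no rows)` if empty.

Join each transactions row to its accounts via account_id.
Group joined rows by accounts.id; compute MIN(m.amount) per group.
  1: ids {28, 35, 41} → MIN(m.amount)=258
  8: ids {10, 17, 18} → MIN(m.amount)=-196
  12: ids {1, 2, 11, 12, 33} → MIN(m.amount)=-60
  14: ids {14, 25, 37} → MIN(m.amount)=44

Hanoi | 258 ; Tokyo | -196 ; Delhi | -60 ; Izmir | 44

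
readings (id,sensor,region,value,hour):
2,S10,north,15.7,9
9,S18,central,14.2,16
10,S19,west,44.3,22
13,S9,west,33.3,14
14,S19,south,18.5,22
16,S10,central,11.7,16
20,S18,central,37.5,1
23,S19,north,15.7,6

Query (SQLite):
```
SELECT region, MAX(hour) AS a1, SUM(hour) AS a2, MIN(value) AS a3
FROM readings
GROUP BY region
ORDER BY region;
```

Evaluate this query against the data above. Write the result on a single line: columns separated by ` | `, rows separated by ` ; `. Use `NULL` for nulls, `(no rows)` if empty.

Group readings by region.
Per group compute: MAX(hour), SUM(hour), MIN(value).
  central: ids {9, 16, 20} → MAX(hour)=16, SUM(hour)=33, MIN(value)=11.7
  north: ids {2, 23} → MAX(hour)=9, SUM(hour)=15, MIN(value)=15.7
  south: ids {14} → MAX(hour)=22, SUM(hour)=22, MIN(value)=18.5
  west: ids {10, 13} → MAX(hour)=22, SUM(hour)=36, MIN(value)=33.3

central | 16 | 33 | 11.7 ; north | 9 | 15 | 15.7 ; south | 22 | 22 | 18.5 ; west | 22 | 36 | 33.3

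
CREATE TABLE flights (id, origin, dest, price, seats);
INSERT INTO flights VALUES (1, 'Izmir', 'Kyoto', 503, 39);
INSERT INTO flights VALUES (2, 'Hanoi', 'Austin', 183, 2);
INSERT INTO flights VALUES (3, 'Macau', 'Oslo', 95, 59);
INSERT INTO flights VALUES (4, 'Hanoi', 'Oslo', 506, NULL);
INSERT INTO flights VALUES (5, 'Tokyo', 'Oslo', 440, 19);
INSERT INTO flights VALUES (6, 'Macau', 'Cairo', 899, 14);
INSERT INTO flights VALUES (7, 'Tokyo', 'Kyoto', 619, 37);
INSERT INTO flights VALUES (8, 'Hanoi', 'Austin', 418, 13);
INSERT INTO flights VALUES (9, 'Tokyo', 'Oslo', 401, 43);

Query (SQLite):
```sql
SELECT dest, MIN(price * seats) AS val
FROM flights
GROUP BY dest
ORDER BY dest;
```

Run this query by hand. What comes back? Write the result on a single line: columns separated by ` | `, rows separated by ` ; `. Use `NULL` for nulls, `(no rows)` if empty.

Austin | 366 ; Cairo | 12586 ; Kyoto | 19617 ; Oslo | 5605

For each row compute price * seats.
Group by dest; take MIN of the expression per group.
  Austin: ids {2, 8} → MIN(price * seats)=366
  Cairo: ids {6} → MIN(price * seats)=12586
  Kyoto: ids {1, 7} → MIN(price * seats)=19617
  Oslo: ids {3, 4, 5, 9} → MIN(price * seats)=5605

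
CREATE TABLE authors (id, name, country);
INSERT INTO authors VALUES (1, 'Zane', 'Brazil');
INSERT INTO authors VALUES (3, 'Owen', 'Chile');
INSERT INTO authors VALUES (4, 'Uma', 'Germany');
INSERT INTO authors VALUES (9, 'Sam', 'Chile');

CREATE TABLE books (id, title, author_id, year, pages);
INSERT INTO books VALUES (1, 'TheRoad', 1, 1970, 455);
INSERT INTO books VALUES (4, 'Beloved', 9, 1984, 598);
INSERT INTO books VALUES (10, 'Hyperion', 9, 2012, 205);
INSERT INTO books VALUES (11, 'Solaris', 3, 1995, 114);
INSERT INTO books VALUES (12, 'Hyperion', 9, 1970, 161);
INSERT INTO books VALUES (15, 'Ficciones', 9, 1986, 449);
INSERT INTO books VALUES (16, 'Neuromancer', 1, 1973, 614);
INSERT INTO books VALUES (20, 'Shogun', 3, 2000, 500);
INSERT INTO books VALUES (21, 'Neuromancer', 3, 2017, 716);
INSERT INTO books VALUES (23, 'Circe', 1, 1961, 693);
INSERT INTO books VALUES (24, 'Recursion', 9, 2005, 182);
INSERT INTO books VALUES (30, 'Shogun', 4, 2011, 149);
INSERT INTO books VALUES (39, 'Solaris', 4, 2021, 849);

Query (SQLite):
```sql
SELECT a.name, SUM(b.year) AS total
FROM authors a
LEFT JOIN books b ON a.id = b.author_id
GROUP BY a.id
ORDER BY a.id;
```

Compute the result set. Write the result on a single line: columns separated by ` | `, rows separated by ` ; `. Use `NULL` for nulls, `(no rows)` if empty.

Zane | 5904 ; Owen | 6012 ; Uma | 4032 ; Sam | 9957

LEFT JOIN keeps every authors row; unmatched ones get NULL for books columns.
Group by authors.id and compute SUM(b.year). SUM over an all-NULL group is NULL.
  1: ids {1, 16, 23} → SUM(b.year)=5904
  3: ids {11, 20, 21} → SUM(b.year)=6012
  4: ids {30, 39} → SUM(b.year)=4032
  9: ids {4, 10, 12, 15, 24} → SUM(b.year)=9957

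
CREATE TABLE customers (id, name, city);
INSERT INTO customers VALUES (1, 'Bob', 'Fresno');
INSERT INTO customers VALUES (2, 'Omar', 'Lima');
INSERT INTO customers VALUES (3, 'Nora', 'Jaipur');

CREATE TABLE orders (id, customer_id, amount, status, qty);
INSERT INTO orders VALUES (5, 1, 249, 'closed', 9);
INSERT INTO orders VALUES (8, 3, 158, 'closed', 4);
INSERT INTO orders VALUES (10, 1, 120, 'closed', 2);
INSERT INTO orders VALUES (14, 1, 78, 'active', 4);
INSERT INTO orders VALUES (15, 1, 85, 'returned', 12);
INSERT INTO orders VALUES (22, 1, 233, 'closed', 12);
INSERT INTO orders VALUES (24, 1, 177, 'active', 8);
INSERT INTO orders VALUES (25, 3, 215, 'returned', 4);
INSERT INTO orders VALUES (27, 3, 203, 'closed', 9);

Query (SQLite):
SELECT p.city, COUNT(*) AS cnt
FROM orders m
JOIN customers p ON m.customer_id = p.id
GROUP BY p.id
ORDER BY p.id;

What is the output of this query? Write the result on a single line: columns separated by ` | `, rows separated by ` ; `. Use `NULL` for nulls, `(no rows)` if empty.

Join each orders row to its customers via customer_id.
Group joined rows by customers.id; compute COUNT(*) per group.
  1: ids {5, 10, 14, 15, 22, 24} → COUNT(*)=6
  3: ids {8, 25, 27} → COUNT(*)=3

Fresno | 6 ; Jaipur | 3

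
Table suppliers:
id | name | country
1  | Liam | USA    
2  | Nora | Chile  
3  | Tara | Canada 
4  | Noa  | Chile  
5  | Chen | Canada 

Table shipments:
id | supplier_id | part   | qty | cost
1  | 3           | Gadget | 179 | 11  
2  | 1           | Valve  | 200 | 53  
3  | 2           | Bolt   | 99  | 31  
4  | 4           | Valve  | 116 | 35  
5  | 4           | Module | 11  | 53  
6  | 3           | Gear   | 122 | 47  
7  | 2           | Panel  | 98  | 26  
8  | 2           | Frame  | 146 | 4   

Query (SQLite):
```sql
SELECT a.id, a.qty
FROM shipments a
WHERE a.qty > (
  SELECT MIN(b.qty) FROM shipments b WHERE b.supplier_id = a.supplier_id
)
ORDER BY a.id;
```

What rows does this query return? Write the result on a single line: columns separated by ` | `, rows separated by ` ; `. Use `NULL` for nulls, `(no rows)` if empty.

1 | 179 ; 3 | 99 ; 4 | 116 ; 8 | 146

For each shipments row a, compute MIN(qty) over rows sharing a.supplier_id.
Keep row a if a.qty > that per-group MIN.
  supplier_id=1: MIN(qty) = 200
  supplier_id=2: MIN(qty) = 98
  supplier_id=3: MIN(qty) = 122
  supplier_id=4: MIN(qty) = 11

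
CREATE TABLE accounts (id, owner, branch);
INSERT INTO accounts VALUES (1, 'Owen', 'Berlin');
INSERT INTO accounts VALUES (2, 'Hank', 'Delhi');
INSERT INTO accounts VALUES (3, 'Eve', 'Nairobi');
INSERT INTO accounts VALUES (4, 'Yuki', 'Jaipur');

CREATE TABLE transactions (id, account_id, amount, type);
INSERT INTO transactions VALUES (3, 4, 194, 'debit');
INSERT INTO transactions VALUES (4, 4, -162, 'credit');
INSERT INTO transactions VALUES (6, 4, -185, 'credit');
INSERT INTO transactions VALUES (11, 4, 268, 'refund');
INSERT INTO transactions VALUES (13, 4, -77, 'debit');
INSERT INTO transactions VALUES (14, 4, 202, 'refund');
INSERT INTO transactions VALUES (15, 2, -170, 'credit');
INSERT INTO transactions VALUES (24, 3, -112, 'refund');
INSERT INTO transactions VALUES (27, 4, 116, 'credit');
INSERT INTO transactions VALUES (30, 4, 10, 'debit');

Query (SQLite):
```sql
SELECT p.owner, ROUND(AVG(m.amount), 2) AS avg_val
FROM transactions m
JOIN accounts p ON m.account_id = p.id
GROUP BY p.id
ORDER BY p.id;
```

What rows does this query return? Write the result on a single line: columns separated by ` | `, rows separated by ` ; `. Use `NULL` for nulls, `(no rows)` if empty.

Join each transactions row to its accounts via account_id.
Group joined rows by accounts.id; compute ROUND(AVG(m.amount), 2) per group.
  2: ids {15} → ROUND(AVG(m.amount), 2)=-170
  3: ids {24} → ROUND(AVG(m.amount), 2)=-112
  4: ids {3, 4, 6, 11, 13, 14, 27, 30} → ROUND(AVG(m.amount), 2)=45.75

Hank | -170 ; Eve | -112 ; Yuki | 45.75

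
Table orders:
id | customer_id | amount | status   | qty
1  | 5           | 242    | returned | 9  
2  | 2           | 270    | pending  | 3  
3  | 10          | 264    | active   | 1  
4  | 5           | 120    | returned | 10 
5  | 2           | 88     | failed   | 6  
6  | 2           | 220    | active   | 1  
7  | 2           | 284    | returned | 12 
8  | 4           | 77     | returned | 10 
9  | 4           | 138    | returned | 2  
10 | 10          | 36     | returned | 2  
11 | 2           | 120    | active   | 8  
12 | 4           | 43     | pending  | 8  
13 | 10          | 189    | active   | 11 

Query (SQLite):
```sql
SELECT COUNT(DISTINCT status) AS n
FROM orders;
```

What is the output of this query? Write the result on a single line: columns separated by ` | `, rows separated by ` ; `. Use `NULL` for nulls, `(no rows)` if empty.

Count distinct non-NULL status values.

4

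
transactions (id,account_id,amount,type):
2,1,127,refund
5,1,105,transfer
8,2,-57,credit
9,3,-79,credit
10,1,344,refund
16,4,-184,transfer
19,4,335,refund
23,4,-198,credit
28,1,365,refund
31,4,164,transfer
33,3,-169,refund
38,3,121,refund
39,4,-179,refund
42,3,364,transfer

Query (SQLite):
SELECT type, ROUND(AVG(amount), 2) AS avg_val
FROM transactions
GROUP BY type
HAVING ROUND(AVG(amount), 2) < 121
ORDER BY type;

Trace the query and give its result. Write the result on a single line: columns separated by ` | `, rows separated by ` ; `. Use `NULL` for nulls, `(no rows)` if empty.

credit | -111.33 ; transfer | 112.25

Partition transactions by type; compute ROUND(AVG(amount), 2) within each group.
HAVING: keep groups where ROUND(AVG(amount), 2) < 121.
  credit: ids {8, 9, 23} → ROUND(AVG(amount), 2)=-111.33
  refund: ids {2, 10, 19, 28, 33, 38, 39} → ROUND(AVG(amount), 2)=134.86
  transfer: ids {5, 16, 31, 42} → ROUND(AVG(amount), 2)=112.25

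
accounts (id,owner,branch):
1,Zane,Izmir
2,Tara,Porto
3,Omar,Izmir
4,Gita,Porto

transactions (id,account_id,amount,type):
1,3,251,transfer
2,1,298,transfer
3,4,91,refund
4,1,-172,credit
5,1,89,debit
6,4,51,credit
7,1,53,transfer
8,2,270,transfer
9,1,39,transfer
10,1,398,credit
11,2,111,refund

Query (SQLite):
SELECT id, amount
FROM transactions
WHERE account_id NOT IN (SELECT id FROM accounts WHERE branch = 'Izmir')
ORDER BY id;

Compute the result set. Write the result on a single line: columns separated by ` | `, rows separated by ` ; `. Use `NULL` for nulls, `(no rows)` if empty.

3 | 91 ; 6 | 51 ; 8 | 270 ; 11 | 111

Inner query: accounts.id where branch = 'Izmir'.
Outer: keep transactions rows whose account_id is not in that set.
Inner query → {1, 3}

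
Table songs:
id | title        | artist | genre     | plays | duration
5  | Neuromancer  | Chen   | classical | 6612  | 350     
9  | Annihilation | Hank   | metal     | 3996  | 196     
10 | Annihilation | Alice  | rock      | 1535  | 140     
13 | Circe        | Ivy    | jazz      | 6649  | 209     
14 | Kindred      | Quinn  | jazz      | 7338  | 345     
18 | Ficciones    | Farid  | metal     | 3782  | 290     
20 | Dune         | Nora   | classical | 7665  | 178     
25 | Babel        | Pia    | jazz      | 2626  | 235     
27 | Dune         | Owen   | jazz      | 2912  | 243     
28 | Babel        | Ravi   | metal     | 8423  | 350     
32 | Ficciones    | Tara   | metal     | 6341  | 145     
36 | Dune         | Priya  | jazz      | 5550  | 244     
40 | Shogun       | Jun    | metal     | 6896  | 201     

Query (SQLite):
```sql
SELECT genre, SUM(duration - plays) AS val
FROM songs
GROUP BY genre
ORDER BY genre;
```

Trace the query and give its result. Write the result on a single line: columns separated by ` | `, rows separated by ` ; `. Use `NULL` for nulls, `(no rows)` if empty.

classical | -13749 ; jazz | -23799 ; metal | -28256 ; rock | -1395

For each row compute duration - plays.
Group by genre; take SUM of the expression per group.
  classical: ids {5, 20} → SUM(duration - plays)=-13749
  jazz: ids {13, 14, 25, 27, 36} → SUM(duration - plays)=-23799
  metal: ids {9, 18, 28, 32, 40} → SUM(duration - plays)=-28256
  rock: ids {10} → SUM(duration - plays)=-1395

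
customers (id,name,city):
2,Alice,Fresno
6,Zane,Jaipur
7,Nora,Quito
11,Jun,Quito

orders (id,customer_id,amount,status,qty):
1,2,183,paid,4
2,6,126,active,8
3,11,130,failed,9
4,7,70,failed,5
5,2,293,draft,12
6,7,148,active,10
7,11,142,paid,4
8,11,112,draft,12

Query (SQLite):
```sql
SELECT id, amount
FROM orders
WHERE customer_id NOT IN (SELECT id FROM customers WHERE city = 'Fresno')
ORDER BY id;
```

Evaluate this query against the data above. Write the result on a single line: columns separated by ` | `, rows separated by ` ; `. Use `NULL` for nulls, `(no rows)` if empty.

2 | 126 ; 3 | 130 ; 4 | 70 ; 6 | 148 ; 7 | 142 ; 8 | 112

Inner query: customers.id where city = 'Fresno'.
Outer: keep orders rows whose customer_id is not in that set.
Inner query → {2}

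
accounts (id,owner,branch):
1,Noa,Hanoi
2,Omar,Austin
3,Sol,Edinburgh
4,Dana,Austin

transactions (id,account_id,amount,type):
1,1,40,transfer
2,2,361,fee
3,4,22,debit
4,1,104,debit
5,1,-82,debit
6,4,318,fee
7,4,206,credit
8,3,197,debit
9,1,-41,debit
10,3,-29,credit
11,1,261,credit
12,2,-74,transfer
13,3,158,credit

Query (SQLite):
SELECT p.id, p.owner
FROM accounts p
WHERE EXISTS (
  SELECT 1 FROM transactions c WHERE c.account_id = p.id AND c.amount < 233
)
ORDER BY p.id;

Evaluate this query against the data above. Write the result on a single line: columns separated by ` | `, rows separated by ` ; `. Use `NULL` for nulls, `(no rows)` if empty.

1 | Noa ; 2 | Omar ; 3 | Sol ; 4 | Dana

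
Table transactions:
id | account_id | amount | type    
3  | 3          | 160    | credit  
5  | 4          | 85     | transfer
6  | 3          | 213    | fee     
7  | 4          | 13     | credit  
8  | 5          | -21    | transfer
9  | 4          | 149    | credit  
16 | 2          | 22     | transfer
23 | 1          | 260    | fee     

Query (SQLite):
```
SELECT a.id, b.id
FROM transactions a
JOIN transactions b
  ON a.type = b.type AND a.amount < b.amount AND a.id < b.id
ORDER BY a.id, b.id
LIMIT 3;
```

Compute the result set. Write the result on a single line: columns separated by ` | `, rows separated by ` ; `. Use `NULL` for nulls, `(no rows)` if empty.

Pairs (a,b) with same type, a.amount < b.amount, a.id < b.id.
type groups: credit:{3,7,9} fee:{6,23} transfer:{5,8,16}
Ordered by (a.id, b.id); first 3.

6 | 23 ; 7 | 9 ; 8 | 16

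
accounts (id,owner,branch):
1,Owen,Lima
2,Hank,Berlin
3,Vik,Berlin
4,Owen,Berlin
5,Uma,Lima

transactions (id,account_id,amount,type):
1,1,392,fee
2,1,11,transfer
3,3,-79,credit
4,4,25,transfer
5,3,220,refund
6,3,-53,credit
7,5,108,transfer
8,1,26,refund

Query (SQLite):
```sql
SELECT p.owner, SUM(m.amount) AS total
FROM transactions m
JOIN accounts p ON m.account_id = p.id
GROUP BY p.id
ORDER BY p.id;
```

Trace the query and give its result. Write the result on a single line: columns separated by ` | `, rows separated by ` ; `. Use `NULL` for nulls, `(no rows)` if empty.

Owen | 429 ; Vik | 88 ; Owen | 25 ; Uma | 108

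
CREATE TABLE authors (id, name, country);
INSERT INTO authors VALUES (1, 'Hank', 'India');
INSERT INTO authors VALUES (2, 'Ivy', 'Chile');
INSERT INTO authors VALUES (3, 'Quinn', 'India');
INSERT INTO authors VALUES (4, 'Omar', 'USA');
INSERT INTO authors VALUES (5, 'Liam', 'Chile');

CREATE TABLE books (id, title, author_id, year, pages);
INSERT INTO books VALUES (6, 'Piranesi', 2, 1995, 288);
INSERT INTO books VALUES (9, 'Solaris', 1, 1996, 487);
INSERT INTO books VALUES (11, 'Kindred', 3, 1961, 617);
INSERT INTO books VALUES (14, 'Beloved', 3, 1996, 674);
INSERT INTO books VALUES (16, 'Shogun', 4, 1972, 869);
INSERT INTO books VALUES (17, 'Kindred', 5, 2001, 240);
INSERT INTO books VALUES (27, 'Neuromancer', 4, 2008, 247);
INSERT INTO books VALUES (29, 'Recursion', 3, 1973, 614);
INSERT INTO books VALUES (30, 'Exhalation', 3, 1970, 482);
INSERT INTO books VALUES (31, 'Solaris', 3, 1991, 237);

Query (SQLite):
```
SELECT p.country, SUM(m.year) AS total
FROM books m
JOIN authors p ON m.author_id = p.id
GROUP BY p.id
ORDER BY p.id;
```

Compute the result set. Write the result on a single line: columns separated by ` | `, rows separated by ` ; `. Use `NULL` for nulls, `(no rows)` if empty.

India | 1996 ; Chile | 1995 ; India | 9891 ; USA | 3980 ; Chile | 2001

Join each books row to its authors via author_id.
Group joined rows by authors.id; compute SUM(m.year) per group.
  1: ids {9} → SUM(m.year)=1996
  2: ids {6} → SUM(m.year)=1995
  3: ids {11, 14, 29, 30, 31} → SUM(m.year)=9891
  4: ids {16, 27} → SUM(m.year)=3980
  5: ids {17} → SUM(m.year)=2001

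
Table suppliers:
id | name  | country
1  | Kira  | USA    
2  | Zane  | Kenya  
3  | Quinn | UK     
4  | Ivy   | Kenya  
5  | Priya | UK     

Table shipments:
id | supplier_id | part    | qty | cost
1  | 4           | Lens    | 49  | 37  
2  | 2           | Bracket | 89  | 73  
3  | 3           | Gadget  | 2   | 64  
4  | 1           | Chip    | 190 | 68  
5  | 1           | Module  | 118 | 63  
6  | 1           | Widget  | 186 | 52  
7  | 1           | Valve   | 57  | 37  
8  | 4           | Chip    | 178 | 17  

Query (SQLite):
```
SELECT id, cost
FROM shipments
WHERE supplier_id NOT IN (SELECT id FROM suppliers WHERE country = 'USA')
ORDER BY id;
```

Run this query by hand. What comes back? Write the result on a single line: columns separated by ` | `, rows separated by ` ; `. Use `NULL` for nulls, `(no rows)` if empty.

1 | 37 ; 2 | 73 ; 3 | 64 ; 8 | 17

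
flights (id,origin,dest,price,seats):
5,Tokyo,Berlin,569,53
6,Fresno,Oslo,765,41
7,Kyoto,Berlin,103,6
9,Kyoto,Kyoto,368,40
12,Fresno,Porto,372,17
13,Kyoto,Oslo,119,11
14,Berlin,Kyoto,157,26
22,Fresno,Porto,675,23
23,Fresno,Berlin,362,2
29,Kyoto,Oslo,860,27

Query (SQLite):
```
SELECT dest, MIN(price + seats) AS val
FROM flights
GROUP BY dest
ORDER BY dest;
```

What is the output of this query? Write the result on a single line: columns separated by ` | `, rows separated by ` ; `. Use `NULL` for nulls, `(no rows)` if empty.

For each row compute price + seats.
Group by dest; take MIN of the expression per group.
  Berlin: ids {5, 7, 23} → MIN(price + seats)=109
  Kyoto: ids {9, 14} → MIN(price + seats)=183
  Oslo: ids {6, 13, 29} → MIN(price + seats)=130
  Porto: ids {12, 22} → MIN(price + seats)=389

Berlin | 109 ; Kyoto | 183 ; Oslo | 130 ; Porto | 389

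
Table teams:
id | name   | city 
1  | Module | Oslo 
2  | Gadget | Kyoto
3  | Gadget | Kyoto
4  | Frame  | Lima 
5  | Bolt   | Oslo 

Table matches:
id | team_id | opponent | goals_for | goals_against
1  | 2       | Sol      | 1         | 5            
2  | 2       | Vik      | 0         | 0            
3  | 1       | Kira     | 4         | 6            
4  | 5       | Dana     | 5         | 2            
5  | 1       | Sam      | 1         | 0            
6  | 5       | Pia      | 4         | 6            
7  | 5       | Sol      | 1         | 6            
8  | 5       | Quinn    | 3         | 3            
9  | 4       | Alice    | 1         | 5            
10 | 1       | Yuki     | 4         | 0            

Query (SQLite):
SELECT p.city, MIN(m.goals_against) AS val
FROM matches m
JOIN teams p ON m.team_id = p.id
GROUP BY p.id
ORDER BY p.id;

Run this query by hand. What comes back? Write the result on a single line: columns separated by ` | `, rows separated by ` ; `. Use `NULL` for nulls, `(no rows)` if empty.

Oslo | 0 ; Kyoto | 0 ; Lima | 5 ; Oslo | 2

Join each matches row to its teams via team_id.
Group joined rows by teams.id; compute MIN(m.goals_against) per group.
  1: ids {3, 5, 10} → MIN(m.goals_against)=0
  2: ids {1, 2} → MIN(m.goals_against)=0
  4: ids {9} → MIN(m.goals_against)=5
  5: ids {4, 6, 7, 8} → MIN(m.goals_against)=2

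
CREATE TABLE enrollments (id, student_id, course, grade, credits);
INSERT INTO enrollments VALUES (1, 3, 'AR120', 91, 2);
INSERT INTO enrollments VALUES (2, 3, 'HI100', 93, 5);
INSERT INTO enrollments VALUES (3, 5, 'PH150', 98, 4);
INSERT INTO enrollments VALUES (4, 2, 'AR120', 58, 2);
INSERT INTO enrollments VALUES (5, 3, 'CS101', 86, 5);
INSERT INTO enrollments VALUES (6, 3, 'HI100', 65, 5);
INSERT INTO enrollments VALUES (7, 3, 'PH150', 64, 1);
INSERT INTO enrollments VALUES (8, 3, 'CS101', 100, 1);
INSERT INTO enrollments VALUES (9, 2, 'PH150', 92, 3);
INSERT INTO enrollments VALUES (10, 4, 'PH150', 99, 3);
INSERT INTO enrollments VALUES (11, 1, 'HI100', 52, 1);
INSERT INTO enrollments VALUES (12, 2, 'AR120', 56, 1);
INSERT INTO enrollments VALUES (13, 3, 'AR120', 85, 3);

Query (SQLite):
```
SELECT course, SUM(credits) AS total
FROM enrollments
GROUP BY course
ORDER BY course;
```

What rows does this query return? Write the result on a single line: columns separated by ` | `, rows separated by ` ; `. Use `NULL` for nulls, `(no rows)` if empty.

Partition enrollments by course; compute SUM(credits) within each group.
  AR120: ids {1, 4, 12, 13} → SUM(credits)=8
  CS101: ids {5, 8} → SUM(credits)=6
  HI100: ids {2, 6, 11} → SUM(credits)=11
  PH150: ids {3, 7, 9, 10} → SUM(credits)=11

AR120 | 8 ; CS101 | 6 ; HI100 | 11 ; PH150 | 11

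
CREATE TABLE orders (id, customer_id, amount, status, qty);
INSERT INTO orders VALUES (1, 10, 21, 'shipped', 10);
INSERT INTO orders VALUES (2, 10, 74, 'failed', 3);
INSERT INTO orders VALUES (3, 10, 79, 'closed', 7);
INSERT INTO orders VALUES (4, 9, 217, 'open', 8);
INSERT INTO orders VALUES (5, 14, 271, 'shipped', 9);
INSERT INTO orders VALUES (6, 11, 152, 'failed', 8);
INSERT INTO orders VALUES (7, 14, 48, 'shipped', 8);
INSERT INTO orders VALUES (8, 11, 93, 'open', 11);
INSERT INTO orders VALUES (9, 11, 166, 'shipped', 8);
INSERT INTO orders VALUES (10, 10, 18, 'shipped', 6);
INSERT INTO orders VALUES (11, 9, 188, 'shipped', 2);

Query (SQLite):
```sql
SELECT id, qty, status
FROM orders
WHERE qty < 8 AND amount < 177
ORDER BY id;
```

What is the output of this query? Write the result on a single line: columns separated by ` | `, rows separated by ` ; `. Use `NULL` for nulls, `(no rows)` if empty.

2 | 3 | failed ; 3 | 7 | closed ; 10 | 6 | shipped

qty < 8: ids {2, 3, 10, 11}
amount < 177: ids {1, 2, 3, 6, 7, 8, 9, 10}
Combine with AND.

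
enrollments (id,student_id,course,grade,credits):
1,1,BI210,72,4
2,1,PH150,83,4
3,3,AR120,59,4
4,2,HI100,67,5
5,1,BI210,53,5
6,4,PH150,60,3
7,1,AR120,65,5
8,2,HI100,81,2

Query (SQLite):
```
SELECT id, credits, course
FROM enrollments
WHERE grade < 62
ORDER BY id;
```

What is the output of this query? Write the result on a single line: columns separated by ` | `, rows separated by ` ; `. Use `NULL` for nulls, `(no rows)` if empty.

grade < 62: ids {3, 5, 6}

3 | 4 | AR120 ; 5 | 5 | BI210 ; 6 | 3 | PH150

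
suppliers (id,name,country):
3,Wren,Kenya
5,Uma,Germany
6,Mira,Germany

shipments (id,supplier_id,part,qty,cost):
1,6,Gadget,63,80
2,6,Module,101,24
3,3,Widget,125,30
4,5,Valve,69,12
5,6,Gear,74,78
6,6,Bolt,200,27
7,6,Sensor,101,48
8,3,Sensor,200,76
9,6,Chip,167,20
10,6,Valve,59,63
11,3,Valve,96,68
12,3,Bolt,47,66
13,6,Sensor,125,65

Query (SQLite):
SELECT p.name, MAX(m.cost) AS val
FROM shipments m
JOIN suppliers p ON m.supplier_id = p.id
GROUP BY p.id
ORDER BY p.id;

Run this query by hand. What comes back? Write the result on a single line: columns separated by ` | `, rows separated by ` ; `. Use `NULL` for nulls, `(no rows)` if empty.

Wren | 76 ; Uma | 12 ; Mira | 80

Join each shipments row to its suppliers via supplier_id.
Group joined rows by suppliers.id; compute MAX(m.cost) per group.
  3: ids {3, 8, 11, 12} → MAX(m.cost)=76
  5: ids {4} → MAX(m.cost)=12
  6: ids {1, 2, 5, 6, 7, 9, 10, 13} → MAX(m.cost)=80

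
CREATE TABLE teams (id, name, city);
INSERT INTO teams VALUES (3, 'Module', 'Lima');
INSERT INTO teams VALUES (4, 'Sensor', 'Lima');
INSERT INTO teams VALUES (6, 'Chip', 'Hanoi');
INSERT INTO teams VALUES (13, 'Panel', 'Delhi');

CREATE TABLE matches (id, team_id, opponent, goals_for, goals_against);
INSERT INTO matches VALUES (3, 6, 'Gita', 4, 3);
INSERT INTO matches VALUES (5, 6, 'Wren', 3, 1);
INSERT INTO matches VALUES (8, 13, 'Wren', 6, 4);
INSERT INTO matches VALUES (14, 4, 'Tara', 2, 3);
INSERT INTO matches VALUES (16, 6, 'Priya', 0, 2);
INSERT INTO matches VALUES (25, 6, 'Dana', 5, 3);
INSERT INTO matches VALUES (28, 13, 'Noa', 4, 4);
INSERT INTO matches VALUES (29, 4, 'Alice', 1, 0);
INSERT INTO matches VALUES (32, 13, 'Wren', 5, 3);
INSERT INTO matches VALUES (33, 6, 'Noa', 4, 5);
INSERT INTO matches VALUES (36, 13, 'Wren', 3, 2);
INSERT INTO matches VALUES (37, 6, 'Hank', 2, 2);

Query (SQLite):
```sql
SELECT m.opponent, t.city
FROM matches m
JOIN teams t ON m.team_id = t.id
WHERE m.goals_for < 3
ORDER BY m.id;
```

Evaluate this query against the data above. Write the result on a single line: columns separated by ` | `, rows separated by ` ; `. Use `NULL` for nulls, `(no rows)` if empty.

Tara | Lima ; Priya | Hanoi ; Alice | Lima ; Hank | Hanoi

Each matches row matches the teams row where team_id = teams.id.
Then keep rows with m.goals_for < 3.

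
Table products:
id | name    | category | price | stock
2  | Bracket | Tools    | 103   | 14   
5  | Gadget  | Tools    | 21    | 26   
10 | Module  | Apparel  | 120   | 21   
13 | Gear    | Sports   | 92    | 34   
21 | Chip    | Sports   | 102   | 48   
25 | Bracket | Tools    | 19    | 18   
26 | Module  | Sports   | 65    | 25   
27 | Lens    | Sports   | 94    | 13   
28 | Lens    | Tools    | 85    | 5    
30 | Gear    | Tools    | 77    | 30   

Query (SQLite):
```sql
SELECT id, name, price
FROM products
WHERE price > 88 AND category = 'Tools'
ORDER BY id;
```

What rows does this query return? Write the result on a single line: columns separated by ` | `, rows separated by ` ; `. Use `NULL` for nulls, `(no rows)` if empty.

2 | Bracket | 103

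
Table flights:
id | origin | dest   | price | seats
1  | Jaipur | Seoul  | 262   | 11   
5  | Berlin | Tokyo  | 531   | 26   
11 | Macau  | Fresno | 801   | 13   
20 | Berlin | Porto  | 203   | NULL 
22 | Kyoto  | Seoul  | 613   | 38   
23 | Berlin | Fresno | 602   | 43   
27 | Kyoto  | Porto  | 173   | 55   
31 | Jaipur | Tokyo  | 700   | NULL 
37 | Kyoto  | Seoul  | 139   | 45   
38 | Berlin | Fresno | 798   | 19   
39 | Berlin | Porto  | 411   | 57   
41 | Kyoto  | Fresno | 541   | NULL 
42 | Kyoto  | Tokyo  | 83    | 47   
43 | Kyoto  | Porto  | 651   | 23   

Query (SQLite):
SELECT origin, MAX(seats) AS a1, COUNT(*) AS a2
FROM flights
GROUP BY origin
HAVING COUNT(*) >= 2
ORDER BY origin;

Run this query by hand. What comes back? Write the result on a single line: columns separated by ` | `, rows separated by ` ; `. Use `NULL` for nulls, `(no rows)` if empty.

Berlin | 57 | 5 ; Jaipur | 11 | 2 ; Kyoto | 55 | 6

Group flights by origin.
Per group compute: MAX(seats), COUNT(*).
HAVING: drop groups with fewer than 2 rows.
  Berlin: ids {5, 20, 23, 38, 39} → MAX(seats)=57, COUNT(*)=5
  Jaipur: ids {1, 31} → MAX(seats)=11, COUNT(*)=2
  Kyoto: ids {22, 27, 37, 41, 42, 43} → MAX(seats)=55, COUNT(*)=6
  Macau: ids {11} → MAX(seats)=13, COUNT(*)=1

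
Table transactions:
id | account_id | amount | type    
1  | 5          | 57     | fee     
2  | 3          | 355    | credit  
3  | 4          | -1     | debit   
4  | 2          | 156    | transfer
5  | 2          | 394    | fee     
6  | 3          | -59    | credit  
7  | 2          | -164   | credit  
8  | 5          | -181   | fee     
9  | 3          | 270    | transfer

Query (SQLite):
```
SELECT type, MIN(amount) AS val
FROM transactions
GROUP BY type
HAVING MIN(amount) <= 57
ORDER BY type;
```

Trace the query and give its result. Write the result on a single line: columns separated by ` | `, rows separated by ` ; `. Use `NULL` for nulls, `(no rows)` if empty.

credit | -164 ; debit | -1 ; fee | -181

Partition transactions by type; compute MIN(amount) within each group.
HAVING: keep groups where MIN(amount) <= 57.
  credit: ids {2, 6, 7} → MIN(amount)=-164
  debit: ids {3} → MIN(amount)=-1
  fee: ids {1, 5, 8} → MIN(amount)=-181
  transfer: ids {4, 9} → MIN(amount)=156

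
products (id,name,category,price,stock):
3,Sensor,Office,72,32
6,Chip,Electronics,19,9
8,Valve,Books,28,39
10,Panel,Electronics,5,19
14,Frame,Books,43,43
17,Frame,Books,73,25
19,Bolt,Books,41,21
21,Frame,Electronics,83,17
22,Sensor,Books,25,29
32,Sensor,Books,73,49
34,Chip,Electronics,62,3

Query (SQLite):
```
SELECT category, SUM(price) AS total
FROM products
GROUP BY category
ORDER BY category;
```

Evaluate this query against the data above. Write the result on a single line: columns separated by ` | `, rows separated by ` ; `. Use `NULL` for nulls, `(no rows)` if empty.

Books | 283 ; Electronics | 169 ; Office | 72

Partition products by category; compute SUM(price) within each group.
  Books: ids {8, 14, 17, 19, 22, 32} → SUM(price)=283
  Electronics: ids {6, 10, 21, 34} → SUM(price)=169
  Office: ids {3} → SUM(price)=72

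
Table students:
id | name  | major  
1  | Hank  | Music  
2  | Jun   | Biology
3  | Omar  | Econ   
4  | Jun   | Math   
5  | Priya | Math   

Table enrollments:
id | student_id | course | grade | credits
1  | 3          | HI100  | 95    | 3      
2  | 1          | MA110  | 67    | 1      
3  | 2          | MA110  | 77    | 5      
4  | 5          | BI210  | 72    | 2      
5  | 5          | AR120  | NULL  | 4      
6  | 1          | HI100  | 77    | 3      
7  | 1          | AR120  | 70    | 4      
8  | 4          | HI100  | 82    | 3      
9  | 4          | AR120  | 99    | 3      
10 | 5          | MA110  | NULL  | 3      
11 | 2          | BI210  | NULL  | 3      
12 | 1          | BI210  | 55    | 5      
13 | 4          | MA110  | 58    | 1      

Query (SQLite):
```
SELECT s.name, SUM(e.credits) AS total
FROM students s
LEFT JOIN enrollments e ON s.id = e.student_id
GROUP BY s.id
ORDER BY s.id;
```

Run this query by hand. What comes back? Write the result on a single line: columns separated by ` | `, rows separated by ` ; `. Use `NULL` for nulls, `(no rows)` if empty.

Hank | 13 ; Jun | 8 ; Omar | 3 ; Jun | 7 ; Priya | 9

LEFT JOIN keeps every students row; unmatched ones get NULL for enrollments columns.
Group by students.id and compute SUM(e.credits). SUM over an all-NULL group is NULL.
  1: ids {2, 6, 7, 12} → SUM(e.credits)=13
  2: ids {3, 11} → SUM(e.credits)=8
  3: ids {1} → SUM(e.credits)=3
  4: ids {8, 9, 13} → SUM(e.credits)=7
  5: ids {4, 5, 10} → SUM(e.credits)=9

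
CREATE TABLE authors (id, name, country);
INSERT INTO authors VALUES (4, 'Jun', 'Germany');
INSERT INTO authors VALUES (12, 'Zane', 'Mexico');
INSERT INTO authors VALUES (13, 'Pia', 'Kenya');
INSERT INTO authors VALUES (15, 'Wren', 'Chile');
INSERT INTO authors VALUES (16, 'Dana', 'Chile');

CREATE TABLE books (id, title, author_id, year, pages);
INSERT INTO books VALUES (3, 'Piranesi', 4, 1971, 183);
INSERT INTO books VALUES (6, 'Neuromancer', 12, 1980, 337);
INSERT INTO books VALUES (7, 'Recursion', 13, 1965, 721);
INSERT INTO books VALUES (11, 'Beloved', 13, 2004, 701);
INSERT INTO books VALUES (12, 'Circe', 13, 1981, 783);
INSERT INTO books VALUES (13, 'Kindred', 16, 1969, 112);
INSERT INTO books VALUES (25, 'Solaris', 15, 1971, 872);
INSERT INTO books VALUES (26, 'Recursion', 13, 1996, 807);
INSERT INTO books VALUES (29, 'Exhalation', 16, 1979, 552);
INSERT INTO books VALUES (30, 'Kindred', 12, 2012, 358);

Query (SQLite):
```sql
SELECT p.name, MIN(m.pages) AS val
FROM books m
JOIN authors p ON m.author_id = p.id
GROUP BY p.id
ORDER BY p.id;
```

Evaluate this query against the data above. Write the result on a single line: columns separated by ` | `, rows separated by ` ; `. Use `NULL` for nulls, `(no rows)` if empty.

Jun | 183 ; Zane | 337 ; Pia | 701 ; Wren | 872 ; Dana | 112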